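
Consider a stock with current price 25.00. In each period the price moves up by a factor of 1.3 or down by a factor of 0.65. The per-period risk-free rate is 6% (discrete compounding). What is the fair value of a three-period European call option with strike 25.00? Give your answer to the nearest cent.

7.22

Risk-neutral probability p = (1 + 0.06 − 0.65)/(1.3 − 0.65) = 0.4100/0.6500 = 0.6308
Terminal stock prices: S_uuu = 54.93, S_uud = 27.46, S_udd = 13.73, S_ddd = 6.866
Terminal payoffs (S − K): max(29.93, 0) = 29.93, max(2.463, 0) = 2.463, max(-11.27, 0) = 0, max(-18.13, 0) = 0
Node uu (S = 42.25): V_uu = 1/1.06·[0.6308·29.9250 + 0.3692·2.4625] = 18.6651
Node ud (S = 21.12): V_ud = 1/1.06·[0.6308·2.4625 + 0.3692·0.0000] = 1.4653
Node dd (S = 10.56): V_dd = 1/1.06·[0.6308·0.0000 + 0.3692·0.0000] = 0.0000
Node u (S = 32.5): V_u = 1/1.06·[0.6308·18.6651 + 0.3692·1.4653] = 11.6174
Node d (S = 16.25): V_d = 1/1.06·[0.6308·1.4653 + 0.3692·0.0000] = 0.8720
Node 0 (S = 25): V_0 = 1/1.06·[0.6308·11.6174 + 0.3692·0.8720] = 7.2168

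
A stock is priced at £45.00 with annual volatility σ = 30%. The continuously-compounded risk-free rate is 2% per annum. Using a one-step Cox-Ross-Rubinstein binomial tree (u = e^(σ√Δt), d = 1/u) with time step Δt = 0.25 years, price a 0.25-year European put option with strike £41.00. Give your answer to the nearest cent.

CRR parameters: u = e^(σ√Δt) = e^(0.3·√0.25) = 1.1618, d = 1/u = 0.8607
Per-period rate: rΔt = 0.02·0.25 = 0.005, so R = e^0.005 = 1.0050
Risk-neutral probability p = (e^0.005 − 0.8607)/(1.1618 − 0.8607) = 0.1443/0.3011 = 0.4792
Terminal stock prices: S_u = 52.28, S_d = 38.73
Terminal payoffs (K − S): max(-11.28, 0) = 0, max(2.268, 0) = 2.268
Node 0 (S = 45): V_0 = e^(−0.005)·[0.4792·0.0000 + 0.5208·2.2681] = 1.1753

£1.18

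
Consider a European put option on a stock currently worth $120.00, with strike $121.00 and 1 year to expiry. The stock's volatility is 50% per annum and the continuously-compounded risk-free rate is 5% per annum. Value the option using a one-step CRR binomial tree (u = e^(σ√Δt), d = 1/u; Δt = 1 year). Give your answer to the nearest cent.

$26.29

CRR parameters: u = e^(σ√Δt) = e^(0.5·√1) = 1.6487, d = 1/u = 0.6065
Per-period rate: rΔt = 0.05·1 = 0.05, so R = e^0.05 = 1.0513
Risk-neutral probability p = (e^0.05 − 0.6065)/(1.6487 − 0.6065) = 0.4447/1.0422 = 0.4267
Terminal stock prices: S_u = 197.8, S_d = 72.78
Terminal payoffs (K − S): max(-76.85, 0) = 0, max(48.22, 0) = 48.22
Node 0 (S = 120): V_0 = e^(−0.05)·[0.4267·0.0000 + 0.5733·48.2163] = 26.2926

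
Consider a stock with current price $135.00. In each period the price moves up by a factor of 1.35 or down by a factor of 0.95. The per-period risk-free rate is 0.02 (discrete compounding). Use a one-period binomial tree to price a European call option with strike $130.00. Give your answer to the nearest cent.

Risk-neutral probability p = (1 + 0.02 − 0.95)/(1.35 − 0.95) = 0.0700/0.4000 = 0.1750
Terminal stock prices: S_u = 182.2, S_d = 128.2
Terminal payoffs (S − K): max(52.25, 0) = 52.25, max(-1.75, 0) = 0
Node 0 (S = 135): V_0 = 1/1.02·[0.1750·52.2500 + 0.8250·0.0000] = 8.9645

$8.96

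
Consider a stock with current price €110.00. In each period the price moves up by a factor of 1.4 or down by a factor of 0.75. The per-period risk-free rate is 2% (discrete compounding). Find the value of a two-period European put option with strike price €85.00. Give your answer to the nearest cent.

Risk-neutral probability p = (1 + 0.02 − 0.75)/(1.4 − 0.75) = 0.2700/0.6500 = 0.4154
Terminal stock prices: S_uu = 215.6, S_ud = 115.5, S_dd = 61.88
Terminal payoffs (K − S): max(-130.6, 0) = 0, max(-30.5, 0) = 0, max(23.12, 0) = 23.12
Node u (S = 154): V_u = 1/1.02·[0.4154·0.0000 + 0.5846·0.0000] = 0.0000
Node d (S = 82.5): V_d = 1/1.02·[0.4154·0.0000 + 0.5846·23.1250] = 13.2541
Node 0 (S = 110): V_0 = 1/1.02·[0.4154·0.0000 + 0.5846·13.2541] = 7.5966

€7.60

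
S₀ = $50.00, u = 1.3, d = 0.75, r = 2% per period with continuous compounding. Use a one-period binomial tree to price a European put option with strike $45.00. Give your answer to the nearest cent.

$3.74

Risk-neutral probability p = (e^0.02 − 0.75)/(1.3 − 0.75) = 0.2702/0.5500 = 0.4913
Terminal stock prices: S_u = 65, S_d = 37.5
Terminal payoffs (K − S): max(-20, 0) = 0, max(7.5, 0) = 7.5
Node 0 (S = 50): V_0 = e^(−0.02)·[0.4913·0.0000 + 0.5087·7.5000] = 3.7399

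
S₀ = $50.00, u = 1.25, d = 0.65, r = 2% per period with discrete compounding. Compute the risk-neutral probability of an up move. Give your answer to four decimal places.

p = 0.6167

Risk-neutral probability p = (1 + 0.02 − 0.65)/(1.25 − 0.65) = 0.3700/0.6000 = 0.6167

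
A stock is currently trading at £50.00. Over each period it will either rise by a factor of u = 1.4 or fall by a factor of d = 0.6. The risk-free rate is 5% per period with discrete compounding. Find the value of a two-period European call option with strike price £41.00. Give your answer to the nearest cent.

Risk-neutral probability p = (1 + 0.05 − 0.6)/(1.4 − 0.6) = 0.4500/0.8000 = 0.5625
Terminal stock prices: S_uu = 98, S_ud = 42, S_dd = 18
Terminal payoffs (S − K): max(57, 0) = 57, max(1, 0) = 1, max(-23, 0) = 0
Node u (S = 70): V_u = 1/1.05·[0.5625·57.0000 + 0.4375·1.0000] = 30.9524
Node d (S = 30): V_d = 1/1.05·[0.5625·1.0000 + 0.4375·0.0000] = 0.5357
Node 0 (S = 50): V_0 = 1/1.05·[0.5625·30.9524 + 0.4375·0.5357] = 16.8048

£16.80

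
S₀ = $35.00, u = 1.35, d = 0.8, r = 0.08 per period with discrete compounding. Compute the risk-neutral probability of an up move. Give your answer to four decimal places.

p = 0.5091

Risk-neutral probability p = (1 + 0.08 − 0.8)/(1.35 − 0.8) = 0.2800/0.5500 = 0.5091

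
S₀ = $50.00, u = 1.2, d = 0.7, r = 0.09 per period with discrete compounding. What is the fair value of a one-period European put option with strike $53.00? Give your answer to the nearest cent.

$3.63

Risk-neutral probability p = (1 + 0.09 − 0.7)/(1.2 − 0.7) = 0.3900/0.5000 = 0.7800
Terminal stock prices: S_u = 60, S_d = 35
Terminal payoffs (K − S): max(-7, 0) = 0, max(18, 0) = 18
Node 0 (S = 50): V_0 = 1/1.09·[0.7800·0.0000 + 0.2200·18.0000] = 3.6330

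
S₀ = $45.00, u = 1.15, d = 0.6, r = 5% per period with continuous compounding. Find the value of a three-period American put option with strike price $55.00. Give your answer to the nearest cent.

Risk-neutral probability p = (e^0.05 − 0.6)/(1.15 − 0.6) = 0.4513/0.5500 = 0.8205
Terminal stock prices: S_uuu = 68.44, S_uud = 35.71, S_udd = 18.63, S_ddd = 9.72
Terminal payoffs (K − S): max(-13.44, 0) = 0, max(19.29, 0) = 19.29, max(36.37, 0) = 36.37, max(45.28, 0) = 45.28
Node uu (S = 59.51): continuation = e^(−0.05)·[0.8205·0.0000 + 0.1795·19.2925] = 3.2942; exercise value = 0.0000 ≤ continuation, so V_uu = 3.2942
Node ud (S = 31.05): continuation = e^(−0.05)·[0.8205·19.2925 + 0.1795·36.3700] = 21.2676; exercise value = 23.9500 > continuation, so V_ud = 23.9500 (exercise)
Node dd (S = 16.2): continuation = e^(−0.05)·[0.8205·36.3700 + 0.1795·45.2800] = 36.1176; exercise value = 38.8000 > continuation, so V_dd = 38.8000 (exercise)
Node u (S = 51.75): continuation = e^(−0.05)·[0.8205·3.2942 + 0.1795·23.9500] = 6.6606; exercise value = 3.2500 ≤ continuation, so V_u = 6.6606
Node d (S = 27): continuation = e^(−0.05)·[0.8205·23.9500 + 0.1795·38.8000] = 25.3176; exercise value = 28.0000 > continuation, so V_d = 28.0000 (exercise)
Node 0 (S = 45): continuation = e^(−0.05)·[0.8205·6.6606 + 0.1795·28.0000] = 9.9795; exercise value = 10.0000 > continuation, so V_0 = 10.0000 (exercise)

$10.00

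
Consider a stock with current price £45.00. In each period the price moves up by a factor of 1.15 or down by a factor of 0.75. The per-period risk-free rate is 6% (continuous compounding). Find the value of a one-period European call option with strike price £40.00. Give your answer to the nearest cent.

Risk-neutral probability p = (e^0.06 − 0.75)/(1.15 − 0.75) = 0.3118/0.4000 = 0.7796
Terminal stock prices: S_u = 51.75, S_d = 33.75
Terminal payoffs (S − K): max(11.75, 0) = 11.75, max(-6.25, 0) = 0
Node 0 (S = 45): V_0 = e^(−0.06)·[0.7796·11.7500 + 0.2204·0.0000] = 8.6268

£8.63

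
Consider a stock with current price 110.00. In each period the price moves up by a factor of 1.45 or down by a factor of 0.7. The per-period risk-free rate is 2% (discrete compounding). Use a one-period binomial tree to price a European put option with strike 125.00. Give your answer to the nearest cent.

Risk-neutral probability p = (1 + 0.02 − 0.7)/(1.45 − 0.7) = 0.3200/0.7500 = 0.4267
Terminal stock prices: S_u = 159.5, S_d = 77
Terminal payoffs (K − S): max(-34.5, 0) = 0, max(48, 0) = 48
Node 0 (S = 110): V_0 = 1/1.02·[0.4267·0.0000 + 0.5733·48.0000] = 26.9804

26.98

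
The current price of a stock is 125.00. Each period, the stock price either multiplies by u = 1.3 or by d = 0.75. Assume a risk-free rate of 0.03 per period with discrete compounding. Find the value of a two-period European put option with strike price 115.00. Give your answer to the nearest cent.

10.15

Risk-neutral probability p = (1 + 0.03 − 0.75)/(1.3 − 0.75) = 0.2800/0.5500 = 0.5091
Terminal stock prices: S_uu = 211.3, S_ud = 121.9, S_dd = 70.31
Terminal payoffs (K − S): max(-96.25, 0) = 0, max(-6.875, 0) = 0, max(44.69, 0) = 44.69
Node u (S = 162.5): V_u = 1/1.03·[0.5091·0.0000 + 0.4909·0.0000] = 0.0000
Node d (S = 93.75): V_d = 1/1.03·[0.5091·0.0000 + 0.4909·44.6875] = 21.2985
Node 0 (S = 125): V_0 = 1/1.03·[0.5091·0.0000 + 0.4909·21.2985] = 10.1511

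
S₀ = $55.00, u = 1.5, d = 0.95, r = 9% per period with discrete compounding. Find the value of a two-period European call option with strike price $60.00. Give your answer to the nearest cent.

Risk-neutral probability p = (1 + 0.09 − 0.95)/(1.5 − 0.95) = 0.1400/0.5500 = 0.2545
Terminal stock prices: S_uu = 123.8, S_ud = 78.38, S_dd = 49.64
Terminal payoffs (S − K): max(63.75, 0) = 63.75, max(18.38, 0) = 18.38, max(-10.36, 0) = 0
Node u (S = 82.5): V_u = 1/1.09·[0.2545·63.7500 + 0.7455·18.3750] = 27.4541
Node d (S = 52.25): V_d = 1/1.09·[0.2545·18.3750 + 0.7455·0.0000] = 4.2911
Node 0 (S = 55): V_0 = 1/1.09·[0.2545·27.4541 + 0.7455·4.2911] = 9.3460

$9.35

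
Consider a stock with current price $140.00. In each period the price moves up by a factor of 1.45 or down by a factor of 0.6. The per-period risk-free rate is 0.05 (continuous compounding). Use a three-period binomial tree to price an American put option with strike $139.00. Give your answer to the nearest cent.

Risk-neutral probability p = (e^0.05 − 0.6)/(1.45 − 0.6) = 0.4513/0.8500 = 0.5309
Terminal stock prices: S_uuu = 426.8, S_uud = 176.6, S_udd = 73.08, S_ddd = 30.24
Terminal payoffs (K − S): max(-287.8, 0) = 0, max(-37.61, 0) = 0, max(65.92, 0) = 65.92, max(108.8, 0) = 108.8
Node uu (S = 294.4): continuation = e^(−0.05)·[0.5309·0.0000 + 0.4691·0.0000] = 0.0000; exercise value = 0.0000 ≤ continuation, so V_uu = 0.0000
Node ud (S = 121.8): continuation = e^(−0.05)·[0.5309·0.0000 + 0.4691·65.9200] = 29.4145; exercise value = 17.2000 ≤ continuation, so V_ud = 29.4145
Node dd (S = 50.4): continuation = e^(−0.05)·[0.5309·65.9200 + 0.4691·108.7600] = 81.8209; exercise value = 88.6000 > continuation, so V_dd = 88.6000 (exercise)
Node u (S = 203): continuation = e^(−0.05)·[0.5309·0.0000 + 0.4691·29.4145] = 13.1252; exercise value = 0.0000 ≤ continuation, so V_u = 13.1252
Node d (S = 84): continuation = e^(−0.05)·[0.5309·29.4145 + 0.4691·88.6000] = 54.3894; exercise value = 55.0000 > continuation, so V_d = 55.0000 (exercise)
Node 0 (S = 140): continuation = e^(−0.05)·[0.5309·13.1252 + 0.4691·55.0000] = 31.1702; exercise value = 0.0000 ≤ continuation, so V_0 = 31.1702

$31.17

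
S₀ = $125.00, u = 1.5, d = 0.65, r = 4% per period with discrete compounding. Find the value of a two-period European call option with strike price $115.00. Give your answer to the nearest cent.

Risk-neutral probability p = (1 + 0.04 − 0.65)/(1.5 − 0.65) = 0.3900/0.8500 = 0.4588
Terminal stock prices: S_uu = 281.2, S_ud = 121.9, S_dd = 52.81
Terminal payoffs (S − K): max(166.2, 0) = 166.2, max(6.875, 0) = 6.875, max(-62.19, 0) = 0
Node u (S = 187.5): V_u = 1/1.04·[0.4588·166.2500 + 0.5412·6.8750] = 76.9231
Node d (S = 81.25): V_d = 1/1.04·[0.4588·6.8750 + 0.5412·0.0000] = 3.0331
Node 0 (S = 125): V_0 = 1/1.04·[0.4588·76.9231 + 0.5412·3.0331] = 35.5150

$35.51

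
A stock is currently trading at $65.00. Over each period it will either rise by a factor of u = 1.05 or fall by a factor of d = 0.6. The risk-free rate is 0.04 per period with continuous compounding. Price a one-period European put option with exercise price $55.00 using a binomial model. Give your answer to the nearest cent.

$0.31

Risk-neutral probability p = (e^0.04 − 0.6)/(1.05 − 0.6) = 0.4408/0.4500 = 0.9796
Terminal stock prices: S_u = 68.25, S_d = 39
Terminal payoffs (K − S): max(-13.25, 0) = 0, max(16, 0) = 16
Node 0 (S = 65): V_0 = e^(−0.04)·[0.9796·0.0000 + 0.0204·16.0000] = 0.3139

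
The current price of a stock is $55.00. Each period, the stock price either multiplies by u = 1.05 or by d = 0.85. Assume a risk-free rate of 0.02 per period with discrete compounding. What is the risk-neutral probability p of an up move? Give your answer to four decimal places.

Risk-neutral probability p = (1 + 0.02 − 0.85)/(1.05 − 0.85) = 0.1700/0.2000 = 0.8500

p = 0.8500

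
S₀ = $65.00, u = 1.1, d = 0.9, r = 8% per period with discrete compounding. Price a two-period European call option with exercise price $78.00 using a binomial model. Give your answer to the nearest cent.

$0.45

Risk-neutral probability p = (1 + 0.08 − 0.9)/(1.1 − 0.9) = 0.1800/0.2000 = 0.9000
Terminal stock prices: S_uu = 78.65, S_ud = 64.35, S_dd = 52.65
Terminal payoffs (S − K): max(0.65, 0) = 0.65, max(-13.65, 0) = 0, max(-25.35, 0) = 0
Node u (S = 71.5): V_u = 1/1.08·[0.9000·0.6500 + 0.1000·0.0000] = 0.5417
Node d (S = 58.5): V_d = 1/1.08·[0.9000·0.0000 + 0.1000·0.0000] = 0.0000
Node 0 (S = 65): V_0 = 1/1.08·[0.9000·0.5417 + 0.1000·0.0000] = 0.4514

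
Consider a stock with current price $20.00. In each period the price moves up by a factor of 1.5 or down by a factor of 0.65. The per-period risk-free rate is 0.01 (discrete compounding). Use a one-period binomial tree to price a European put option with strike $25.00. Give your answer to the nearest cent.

$6.85

Risk-neutral probability p = (1 + 0.01 − 0.65)/(1.5 − 0.65) = 0.3600/0.8500 = 0.4235
Terminal stock prices: S_u = 30, S_d = 13
Terminal payoffs (K − S): max(-5, 0) = 0, max(12, 0) = 12
Node 0 (S = 20): V_0 = 1/1.01·[0.4235·0.0000 + 0.5765·12.0000] = 6.8492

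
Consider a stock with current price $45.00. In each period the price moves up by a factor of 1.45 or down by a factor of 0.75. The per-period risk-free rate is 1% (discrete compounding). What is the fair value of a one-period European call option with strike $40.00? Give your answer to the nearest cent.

$9.29

Risk-neutral probability p = (1 + 0.01 − 0.75)/(1.45 − 0.75) = 0.2600/0.7000 = 0.3714
Terminal stock prices: S_u = 65.25, S_d = 33.75
Terminal payoffs (S − K): max(25.25, 0) = 25.25, max(-6.25, 0) = 0
Node 0 (S = 45): V_0 = 1/1.01·[0.3714·25.2500 + 0.6286·0.0000] = 9.2857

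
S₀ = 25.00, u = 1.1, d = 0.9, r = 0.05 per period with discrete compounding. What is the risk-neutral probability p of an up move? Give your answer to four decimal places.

p = 0.7500

Risk-neutral probability p = (1 + 0.05 − 0.9)/(1.1 − 0.9) = 0.1500/0.2000 = 0.7500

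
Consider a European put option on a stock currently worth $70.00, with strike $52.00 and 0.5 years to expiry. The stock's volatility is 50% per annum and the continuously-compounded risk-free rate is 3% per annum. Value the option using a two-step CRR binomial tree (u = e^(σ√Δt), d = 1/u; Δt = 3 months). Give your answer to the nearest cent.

$2.82

CRR parameters: u = e^(σ√Δt) = e^(0.5·√0.25) = 1.2840, d = 1/u = 0.7788
Per-period rate: rΔt = 0.03·0.25 = 0.0075, so R = e^0.0075 = 1.0075
Risk-neutral probability p = (e^0.0075 − 0.7788)/(1.2840 − 0.7788) = 0.2287/0.5052 = 0.4527
Terminal stock prices: S_uu = 115.4, S_ud = 70, S_dd = 42.46
Terminal payoffs (K − S): max(-63.41, 0) = 0, max(-18, 0) = 0, max(9.543, 0) = 9.543
Node u (S = 89.88): V_u = e^(−0.0075)·[0.4527·0.0000 + 0.5473·0.0000] = 0.0000
Node d (S = 54.52): V_d = e^(−0.0075)·[0.4527·0.0000 + 0.5473·9.5429] = 5.1836
Node 0 (S = 70): V_0 = e^(−0.0075)·[0.4527·0.0000 + 0.5473·5.1836] = 2.8156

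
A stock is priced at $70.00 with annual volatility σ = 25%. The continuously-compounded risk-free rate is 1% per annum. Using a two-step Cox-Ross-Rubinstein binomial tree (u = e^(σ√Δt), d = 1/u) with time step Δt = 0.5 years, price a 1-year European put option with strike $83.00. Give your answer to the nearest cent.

$15.82

CRR parameters: u = e^(σ√Δt) = e^(0.25·√0.5) = 1.1934, d = 1/u = 0.8380
Per-period rate: rΔt = 0.01·0.5 = 0.005, so R = e^0.005 = 1.0050
Risk-neutral probability p = (e^0.005 − 0.8380)/(1.1934 − 0.8380) = 0.1670/0.3554 = 0.4700
Terminal stock prices: S_uu = 99.69, S_ud = 70, S_dd = 49.15
Terminal payoffs (K − S): max(-16.69, 0) = 0, max(13, 0) = 13, max(33.85, 0) = 33.85
Node u (S = 83.54): V_u = e^(−0.005)·[0.4700·0.0000 + 0.5300·13.0000] = 6.8553
Node d (S = 58.66): V_d = e^(−0.005)·[0.4700·13.0000 + 0.5300·33.8468] = 23.9284
Node 0 (S = 70): V_0 = e^(−0.005)·[0.4700·6.8553 + 0.5300·23.9284] = 15.8243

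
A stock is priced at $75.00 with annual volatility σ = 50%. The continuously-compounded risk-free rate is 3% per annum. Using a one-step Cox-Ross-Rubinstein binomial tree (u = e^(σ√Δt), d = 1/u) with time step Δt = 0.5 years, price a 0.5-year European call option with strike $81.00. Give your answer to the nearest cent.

$11.02

CRR parameters: u = e^(σ√Δt) = e^(0.5·√0.5) = 1.4241, d = 1/u = 0.7022
Per-period rate: rΔt = 0.03·0.5 = 0.015, so R = e^0.015 = 1.0151
Risk-neutral probability p = (e^0.015 − 0.7022)/(1.4241 − 0.7022) = 0.3129/0.7219 = 0.4335
Terminal stock prices: S_u = 106.8, S_d = 52.66
Terminal payoffs (S − K): max(25.81, 0) = 25.81, max(-28.34, 0) = 0
Node 0 (S = 75): V_0 = e^(−0.015)·[0.4335·25.8089 + 0.5665·0.0000] = 11.0205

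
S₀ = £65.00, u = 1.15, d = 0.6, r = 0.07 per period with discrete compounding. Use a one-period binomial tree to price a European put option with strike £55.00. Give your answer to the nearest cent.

Risk-neutral probability p = (1 + 0.07 − 0.6)/(1.15 − 0.6) = 0.4700/0.5500 = 0.8545
Terminal stock prices: S_u = 74.75, S_d = 39
Terminal payoffs (K − S): max(-19.75, 0) = 0, max(16, 0) = 16
Node 0 (S = 65): V_0 = 1/1.07·[0.8545·0.0000 + 0.1455·16.0000] = 2.1750

£2.18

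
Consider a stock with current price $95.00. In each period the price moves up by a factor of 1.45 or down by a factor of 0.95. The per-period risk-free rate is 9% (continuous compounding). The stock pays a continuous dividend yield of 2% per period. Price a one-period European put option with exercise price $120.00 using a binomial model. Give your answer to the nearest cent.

$20.53

Per-period risk-free factor R = e^0.09 = 1.0942; dividend-adjusted growth = e^(0.09−0.02) = 1.0725.
Risk-neutral probability p = (1.0725 − 0.95)/(1.45 − 0.95) = 0.1225/0.5000 = 0.2450
Terminal stock prices: S_u = 137.8, S_d = 90.25
Terminal payoffs (K − S): max(-17.75, 0) = 0, max(29.75, 0) = 29.75
Node 0 (S = 95): V_0 = e^(−0.09)·[0.2450·0.0000 + 0.7550·29.7500] = 20.5276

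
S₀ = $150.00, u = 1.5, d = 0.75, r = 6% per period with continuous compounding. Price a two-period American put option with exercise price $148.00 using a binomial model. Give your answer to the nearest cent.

$19.53

Risk-neutral probability p = (e^0.06 − 0.75)/(1.5 − 0.75) = 0.3118/0.7500 = 0.4158
Terminal stock prices: S_uu = 337.5, S_ud = 168.8, S_dd = 84.38
Terminal payoffs (K − S): max(-189.5, 0) = 0, max(-20.75, 0) = 0, max(63.62, 0) = 63.62
Node u (S = 225): continuation = e^(−0.06)·[0.4158·0.0000 + 0.5842·0.0000] = 0.0000; exercise value = 0.0000 ≤ continuation, so V_u = 0.0000
Node d (S = 112.5): continuation = e^(−0.06)·[0.4158·0.0000 + 0.5842·63.6250] = 35.0062; exercise value = 35.5000 > continuation, so V_d = 35.5000 (exercise)
Node 0 (S = 150): continuation = e^(−0.06)·[0.4158·0.0000 + 0.5842·35.5000] = 19.5319; exercise value = 0.0000 ≤ continuation, so V_0 = 19.5319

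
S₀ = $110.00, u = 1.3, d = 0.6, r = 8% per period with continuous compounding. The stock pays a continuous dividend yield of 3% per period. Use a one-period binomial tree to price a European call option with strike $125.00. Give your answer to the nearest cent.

$10.71

Per-period risk-free factor R = e^0.08 = 1.0833; dividend-adjusted growth = e^(0.08−0.03) = 1.0513.
Risk-neutral probability p = (1.0513 − 0.6)/(1.3 − 0.6) = 0.4513/0.7000 = 0.6447
Terminal stock prices: S_u = 143, S_d = 66
Terminal payoffs (S − K): max(18, 0) = 18, max(-59, 0) = 0
Node 0 (S = 110): V_0 = e^(−0.08)·[0.6447·18.0000 + 0.3553·0.0000] = 10.7119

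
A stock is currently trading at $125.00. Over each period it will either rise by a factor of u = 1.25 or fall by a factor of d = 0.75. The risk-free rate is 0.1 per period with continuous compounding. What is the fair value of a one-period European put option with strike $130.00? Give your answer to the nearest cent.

$9.50

Risk-neutral probability p = (e^0.1 − 0.75)/(1.25 − 0.75) = 0.3552/0.5000 = 0.7103
Terminal stock prices: S_u = 156.2, S_d = 93.75
Terminal payoffs (K − S): max(-26.25, 0) = 0, max(36.25, 0) = 36.25
Node 0 (S = 125): V_0 = e^(−0.1)·[0.7103·0.0000 + 0.2897·36.2500] = 9.5009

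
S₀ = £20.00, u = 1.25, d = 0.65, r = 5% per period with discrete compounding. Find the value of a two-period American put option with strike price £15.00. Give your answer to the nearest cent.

£0.66

Risk-neutral probability p = (1 + 0.05 − 0.65)/(1.25 − 0.65) = 0.4000/0.6000 = 0.6667
Terminal stock prices: S_uu = 31.25, S_ud = 16.25, S_dd = 8.45
Terminal payoffs (K − S): max(-16.25, 0) = 0, max(-1.25, 0) = 0, max(6.55, 0) = 6.55
Node u (S = 25): continuation = 1/1.05·[0.6667·0.0000 + 0.3333·0.0000] = 0.0000; exercise value = 0.0000 ≤ continuation, so V_u = 0.0000
Node d (S = 13): continuation = 1/1.05·[0.6667·0.0000 + 0.3333·6.5500] = 2.0794; exercise value = 2.0000 ≤ continuation, so V_d = 2.0794
Node 0 (S = 20): continuation = 1/1.05·[0.6667·0.0000 + 0.3333·2.0794] = 0.6601; exercise value = 0.0000 ≤ continuation, so V_0 = 0.6601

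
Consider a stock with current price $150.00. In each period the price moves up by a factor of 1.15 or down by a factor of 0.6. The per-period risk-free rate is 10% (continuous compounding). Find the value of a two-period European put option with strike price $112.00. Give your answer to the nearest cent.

$1.36

Risk-neutral probability p = (e^0.1 − 0.6)/(1.15 − 0.6) = 0.5052/0.5500 = 0.9185
Terminal stock prices: S_uu = 198.4, S_ud = 103.5, S_dd = 54
Terminal payoffs (K − S): max(-86.37, 0) = 0, max(8.5, 0) = 8.5, max(58, 0) = 58
Node u (S = 172.5): V_u = e^(−0.1)·[0.9185·0.0000 + 0.0815·8.5000] = 0.6269
Node d (S = 90): V_d = e^(−0.1)·[0.9185·8.5000 + 0.0815·58.0000] = 11.3418
Node 0 (S = 150): V_0 = e^(−0.1)·[0.9185·0.6269 + 0.0815·11.3418] = 1.3575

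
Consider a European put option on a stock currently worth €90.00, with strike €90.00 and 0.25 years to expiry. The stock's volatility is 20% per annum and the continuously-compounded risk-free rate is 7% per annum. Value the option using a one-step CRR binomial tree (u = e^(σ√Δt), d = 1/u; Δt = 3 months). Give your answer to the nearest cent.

€3.68

CRR parameters: u = e^(σ√Δt) = e^(0.2·√0.25) = 1.1052, d = 1/u = 0.9048
Per-period rate: rΔt = 0.07·0.25 = 0.0175, so R = e^0.0175 = 1.0177
Risk-neutral probability p = (e^0.0175 − 0.9048)/(1.1052 − 0.9048) = 0.1128/0.2003 = 0.5631
Terminal stock prices: S_u = 99.47, S_d = 81.44
Terminal payoffs (K − S): max(-9.465, 0) = 0, max(8.565, 0) = 8.565
Node 0 (S = 90): V_0 = e^(−0.0175)·[0.5631·0.0000 + 0.4369·8.5646] = 3.6766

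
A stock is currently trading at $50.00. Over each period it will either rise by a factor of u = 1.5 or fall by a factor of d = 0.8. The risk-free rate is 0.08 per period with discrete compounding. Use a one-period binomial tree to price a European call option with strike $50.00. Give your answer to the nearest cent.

Risk-neutral probability p = (1 + 0.08 − 0.8)/(1.5 − 0.8) = 0.2800/0.7000 = 0.4000
Terminal stock prices: S_u = 75, S_d = 40
Terminal payoffs (S − K): max(25, 0) = 25, max(-10, 0) = 0
Node 0 (S = 50): V_0 = 1/1.08·[0.4000·25.0000 + 0.6000·0.0000] = 9.2593

$9.26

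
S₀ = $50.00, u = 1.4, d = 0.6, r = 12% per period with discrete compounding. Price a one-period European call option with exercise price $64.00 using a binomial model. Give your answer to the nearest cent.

$3.48

Risk-neutral probability p = (1 + 0.12 − 0.6)/(1.4 − 0.6) = 0.5200/0.8000 = 0.6500
Terminal stock prices: S_u = 70, S_d = 30
Terminal payoffs (S − K): max(6, 0) = 6, max(-34, 0) = 0
Node 0 (S = 50): V_0 = 1/1.12·[0.6500·6.0000 + 0.3500·0.0000] = 3.4821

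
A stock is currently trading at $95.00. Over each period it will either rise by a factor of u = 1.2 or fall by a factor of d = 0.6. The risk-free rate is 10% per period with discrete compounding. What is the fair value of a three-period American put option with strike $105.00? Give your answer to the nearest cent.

$13.47

Risk-neutral probability p = (1 + 0.1 − 0.6)/(1.2 − 0.6) = 0.5000/0.6000 = 0.8333
Terminal stock prices: S_uuu = 164.2, S_uud = 82.08, S_udd = 41.04, S_ddd = 20.52
Terminal payoffs (K − S): max(-59.16, 0) = 0, max(22.92, 0) = 22.92, max(63.96, 0) = 63.96, max(84.48, 0) = 84.48
Node uu (S = 136.8): continuation = 1/1.1·[0.8333·0.0000 + 0.1667·22.9200] = 3.4727; exercise value = 0.0000 ≤ continuation, so V_uu = 3.4727
Node ud (S = 68.4): continuation = 1/1.1·[0.8333·22.9200 + 0.1667·63.9600] = 27.0545; exercise value = 36.6000 > continuation, so V_ud = 36.6000 (exercise)
Node dd (S = 34.2): continuation = 1/1.1·[0.8333·63.9600 + 0.1667·84.4800] = 61.2545; exercise value = 70.8000 > continuation, so V_dd = 70.8000 (exercise)
Node u (S = 114): continuation = 1/1.1·[0.8333·3.4727 + 0.1667·36.6000] = 8.1763; exercise value = 0.0000 ≤ continuation, so V_u = 8.1763
Node d (S = 57): continuation = 1/1.1·[0.8333·36.6000 + 0.1667·70.8000] = 38.4545; exercise value = 48.0000 > continuation, so V_d = 48.0000 (exercise)
Node 0 (S = 95): continuation = 1/1.1·[0.8333·8.1763 + 0.1667·48.0000] = 13.4669; exercise value = 10.0000 ≤ continuation, so V_0 = 13.4669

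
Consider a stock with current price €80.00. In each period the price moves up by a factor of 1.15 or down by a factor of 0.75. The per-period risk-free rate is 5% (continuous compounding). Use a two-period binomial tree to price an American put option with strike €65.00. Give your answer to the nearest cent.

Risk-neutral probability p = (e^0.05 − 0.75)/(1.15 − 0.75) = 0.3013/0.4000 = 0.7532
Terminal stock prices: S_uu = 105.8, S_ud = 69, S_dd = 45
Terminal payoffs (K − S): max(-40.8, 0) = 0, max(-4, 0) = 0, max(20, 0) = 20
Node u (S = 92): continuation = e^(−0.05)·[0.7532·0.0000 + 0.2468·0.0000] = 0.0000; exercise value = 0.0000 ≤ continuation, so V_u = 0.0000
Node d (S = 60): continuation = e^(−0.05)·[0.7532·0.0000 + 0.2468·20.0000] = 4.6957; exercise value = 5.0000 > continuation, so V_d = 5.0000 (exercise)
Node 0 (S = 80): continuation = e^(−0.05)·[0.7532·0.0000 + 0.2468·5.0000] = 1.1739; exercise value = 0.0000 ≤ continuation, so V_0 = 1.1739

€1.17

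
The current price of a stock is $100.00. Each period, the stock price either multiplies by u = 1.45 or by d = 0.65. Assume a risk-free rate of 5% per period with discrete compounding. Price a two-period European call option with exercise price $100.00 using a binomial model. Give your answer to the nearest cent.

Risk-neutral probability p = (1 + 0.05 − 0.65)/(1.45 − 0.65) = 0.4000/0.8000 = 0.5000
Terminal stock prices: S_uu = 210.2, S_ud = 94.25, S_dd = 42.25
Terminal payoffs (S − K): max(110.2, 0) = 110.2, max(-5.75, 0) = 0, max(-57.75, 0) = 0
Node u (S = 145): V_u = 1/1.05·[0.5000·110.2500 + 0.5000·0.0000] = 52.5000
Node d (S = 65): V_d = 1/1.05·[0.5000·0.0000 + 0.5000·0.0000] = 0.0000
Node 0 (S = 100): V_0 = 1/1.05·[0.5000·52.5000 + 0.5000·0.0000] = 25.0000

$25.00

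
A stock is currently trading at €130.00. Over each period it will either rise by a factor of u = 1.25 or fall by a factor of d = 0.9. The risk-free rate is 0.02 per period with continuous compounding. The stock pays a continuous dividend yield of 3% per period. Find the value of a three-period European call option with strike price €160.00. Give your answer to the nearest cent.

Per-period risk-free factor R = e^0.02 = 1.0202; dividend-adjusted growth = e^(0.02−0.03) = 0.9900.
Risk-neutral probability p = (0.9900 − 0.9)/(1.25 − 0.9) = 0.0900/0.3500 = 0.2573
Terminal stock prices: S_uuu = 253.9, S_uud = 182.8, S_udd = 131.6, S_ddd = 94.77
Terminal payoffs (S − K): max(93.91, 0) = 93.91, max(22.81, 0) = 22.81, max(-28.38, 0) = 0, max(-65.23, 0) = 0
Node uu (S = 203.1): V_uu = e^(−0.02)·[0.2573·93.9062 + 0.7427·22.8125] = 40.2900
Node ud (S = 146.2): V_ud = e^(−0.02)·[0.2573·22.8125 + 0.7427·0.0000] = 5.7531
Node dd (S = 105.3): V_dd = e^(−0.02)·[0.2573·0.0000 + 0.7427·0.0000] = 0.0000
Node u (S = 162.5): V_u = e^(−0.02)·[0.2573·40.2900 + 0.7427·5.7531] = 14.3491
Node d (S = 117): V_d = e^(−0.02)·[0.2573·5.7531 + 0.7427·0.0000] = 1.4509
Node 0 (S = 130): V_0 = e^(−0.02)·[0.2573·14.3491 + 0.7427·1.4509] = 4.6749

€4.67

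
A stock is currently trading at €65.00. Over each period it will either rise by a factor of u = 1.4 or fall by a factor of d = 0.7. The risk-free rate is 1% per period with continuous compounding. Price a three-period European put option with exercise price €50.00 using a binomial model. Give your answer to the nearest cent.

Risk-neutral probability p = (e^0.01 − 0.7)/(1.4 − 0.7) = 0.3101/0.7000 = 0.4429
Terminal stock prices: S_uuu = 178.4, S_uud = 89.18, S_udd = 44.59, S_ddd = 22.29
Terminal payoffs (K − S): max(-128.4, 0) = 0, max(-39.18, 0) = 0, max(5.41, 0) = 5.41, max(27.71, 0) = 27.71
Node uu (S = 127.4): V_uu = e^(−0.01)·[0.4429·0.0000 + 0.5571·0.0000] = 0.0000
Node ud (S = 63.7): V_ud = e^(−0.01)·[0.4429·0.0000 + 0.5571·5.4100] = 2.9838
Node dd (S = 31.85): V_dd = e^(−0.01)·[0.4429·5.4100 + 0.5571·27.7050] = 17.6525
Node u (S = 91): V_u = e^(−0.01)·[0.4429·0.0000 + 0.5571·2.9838] = 1.6456
Node d (S = 45.5): V_d = e^(−0.01)·[0.4429·2.9838 + 0.5571·17.6525] = 11.0443
Node 0 (S = 65): V_0 = e^(−0.01)·[0.4429·1.6456 + 0.5571·11.0443] = 6.8129

€6.81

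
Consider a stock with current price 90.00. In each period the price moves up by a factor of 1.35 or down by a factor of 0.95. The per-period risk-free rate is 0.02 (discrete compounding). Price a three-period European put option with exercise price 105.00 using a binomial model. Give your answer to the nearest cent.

Risk-neutral probability p = (1 + 0.02 − 0.95)/(1.35 − 0.95) = 0.0700/0.4000 = 0.1750
Terminal stock prices: S_uuu = 221.4, S_uud = 155.8, S_udd = 109.7, S_ddd = 77.16
Terminal payoffs (K − S): max(-116.4, 0) = 0, max(-50.82, 0) = 0, max(-4.654, 0) = 0, max(27.84, 0) = 27.84
Node uu (S = 164): V_uu = 1/1.02·[0.1750·0.0000 + 0.8250·0.0000] = 0.0000
Node ud (S = 115.4): V_ud = 1/1.02·[0.1750·0.0000 + 0.8250·0.0000] = 0.0000
Node dd (S = 81.22): V_dd = 1/1.02·[0.1750·0.0000 + 0.8250·27.8363] = 22.5146
Node u (S = 121.5): V_u = 1/1.02·[0.1750·0.0000 + 0.8250·0.0000] = 0.0000
Node d (S = 85.5): V_d = 1/1.02·[0.1750·0.0000 + 0.8250·22.5146] = 18.2103
Node 0 (S = 90): V_0 = 1/1.02·[0.1750·0.0000 + 0.8250·18.2103] = 14.7290

14.73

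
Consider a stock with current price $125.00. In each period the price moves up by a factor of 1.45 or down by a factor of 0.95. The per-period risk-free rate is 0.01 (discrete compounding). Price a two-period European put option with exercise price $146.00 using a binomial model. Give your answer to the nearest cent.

$25.19

Risk-neutral probability p = (1 + 0.01 − 0.95)/(1.45 − 0.95) = 0.0600/0.5000 = 0.1200
Terminal stock prices: S_uu = 262.8, S_ud = 172.2, S_dd = 112.8
Terminal payoffs (K − S): max(-116.8, 0) = 0, max(-26.19, 0) = 0, max(33.19, 0) = 33.19
Node u (S = 181.2): V_u = 1/1.01·[0.1200·0.0000 + 0.8800·0.0000] = 0.0000
Node d (S = 118.8): V_d = 1/1.01·[0.1200·0.0000 + 0.8800·33.1875] = 28.9158
Node 0 (S = 125): V_0 = 1/1.01·[0.1200·0.0000 + 0.8800·28.9158] = 25.1940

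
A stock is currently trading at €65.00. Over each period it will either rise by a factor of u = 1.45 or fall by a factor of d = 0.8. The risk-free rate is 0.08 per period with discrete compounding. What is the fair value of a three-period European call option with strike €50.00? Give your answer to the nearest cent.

€27.76

Risk-neutral probability p = (1 + 0.08 − 0.8)/(1.45 − 0.8) = 0.2800/0.6500 = 0.4308
Terminal stock prices: S_uuu = 198.2, S_uud = 109.3, S_udd = 60.32, S_ddd = 33.28
Terminal payoffs (S − K): max(148.2, 0) = 148.2, max(59.33, 0) = 59.33, max(10.32, 0) = 10.32, max(-16.72, 0) = 0
Node uu (S = 136.7): V_uu = 1/1.08·[0.4308·148.1606 + 0.5692·59.3300] = 90.3662
Node ud (S = 75.4): V_ud = 1/1.08·[0.4308·59.3300 + 0.5692·10.3200] = 29.1037
Node dd (S = 41.6): V_dd = 1/1.08·[0.4308·10.3200 + 0.5692·0.0000] = 4.1162
Node u (S = 94.25): V_u = 1/1.08·[0.4308·90.3662 + 0.5692·29.1037] = 51.3831
Node d (S = 52): V_d = 1/1.08·[0.4308·29.1037 + 0.5692·4.1162] = 13.7778
Node 0 (S = 65): V_0 = 1/1.08·[0.4308·51.3831 + 0.5692·13.7778] = 27.7565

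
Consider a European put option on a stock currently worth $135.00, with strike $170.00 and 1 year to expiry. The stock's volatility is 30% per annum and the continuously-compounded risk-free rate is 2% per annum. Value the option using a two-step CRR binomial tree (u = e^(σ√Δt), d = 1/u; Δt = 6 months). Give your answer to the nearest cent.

$39.53

CRR parameters: u = e^(σ√Δt) = e^(0.3·√0.5) = 1.2363, d = 1/u = 0.8089
Per-period rate: rΔt = 0.02·0.5 = 0.01, so R = e^0.01 = 1.0101
Risk-neutral probability p = (e^0.01 − 0.8089)/(1.2363 − 0.8089) = 0.2012/0.4275 = 0.4707
Terminal stock prices: S_uu = 206.3, S_ud = 135, S_dd = 88.32
Terminal payoffs (K − S): max(-36.34, 0) = 0, max(35, 0) = 35, max(81.68, 0) = 81.68
Node u (S = 166.9): V_u = e^(−0.01)·[0.4707·0.0000 + 0.5293·35.0000] = 18.3420
Node d (S = 109.2): V_d = e^(−0.01)·[0.4707·35.0000 + 0.5293·81.6761] = 59.1127
Node 0 (S = 135): V_0 = e^(−0.01)·[0.4707·18.3420 + 0.5293·59.1127] = 39.5256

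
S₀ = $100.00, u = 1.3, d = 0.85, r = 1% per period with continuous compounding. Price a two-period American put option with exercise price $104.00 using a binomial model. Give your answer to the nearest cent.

Risk-neutral probability p = (e^0.01 − 0.85)/(1.3 − 0.85) = 0.1601/0.4500 = 0.3557
Terminal stock prices: S_uu = 169, S_ud = 110.5, S_dd = 72.25
Terminal payoffs (K − S): max(-65, 0) = 0, max(-6.5, 0) = 0, max(31.75, 0) = 31.75
Node u (S = 130): continuation = e^(−0.01)·[0.3557·0.0000 + 0.6443·0.0000] = 0.0000; exercise value = 0.0000 ≤ continuation, so V_u = 0.0000
Node d (S = 85): continuation = e^(−0.01)·[0.3557·0.0000 + 0.6443·31.7500] = 20.2540; exercise value = 19.0000 ≤ continuation, so V_d = 20.2540
Node 0 (S = 100): continuation = e^(−0.01)·[0.3557·0.0000 + 0.6443·20.2540] = 12.9205; exercise value = 4.0000 ≤ continuation, so V_0 = 12.9205

$12.92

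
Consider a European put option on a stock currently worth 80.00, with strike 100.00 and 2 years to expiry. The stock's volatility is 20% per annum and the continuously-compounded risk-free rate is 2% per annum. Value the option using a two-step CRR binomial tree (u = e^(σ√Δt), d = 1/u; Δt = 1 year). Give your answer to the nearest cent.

CRR parameters: u = e^(σ√Δt) = e^(0.2·√1) = 1.2214, d = 1/u = 0.8187
Per-period rate: rΔt = 0.02·1 = 0.02, so R = e^0.02 = 1.0202
Risk-neutral probability p = (e^0.02 − 0.8187)/(1.2214 − 0.8187) = 0.2015/0.4027 = 0.5003
Terminal stock prices: S_uu = 119.3, S_ud = 80, S_dd = 53.63
Terminal payoffs (K − S): max(-19.35, 0) = 0, max(20, 0) = 20, max(46.37, 0) = 46.37
Node u (S = 97.71): V_u = e^(−0.02)·[0.5003·0.0000 + 0.4997·20.0000] = 9.7954
Node d (S = 65.5): V_d = e^(−0.02)·[0.5003·20.0000 + 0.4997·46.3744] = 32.5214
Node 0 (S = 80): V_0 = e^(−0.02)·[0.5003·9.7954 + 0.4997·32.5214] = 20.7320

20.73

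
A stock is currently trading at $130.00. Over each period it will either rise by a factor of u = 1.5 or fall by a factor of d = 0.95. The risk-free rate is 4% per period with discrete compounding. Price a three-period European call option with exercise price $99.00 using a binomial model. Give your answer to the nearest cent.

Risk-neutral probability p = (1 + 0.04 − 0.95)/(1.5 − 0.95) = 0.0900/0.5500 = 0.1636
Terminal stock prices: S_uuu = 438.8, S_uud = 277.9, S_udd = 176, S_ddd = 111.5
Terminal payoffs (S − K): max(339.8, 0) = 339.8, max(178.9, 0) = 178.9, max(76.99, 0) = 76.99, max(12.46, 0) = 12.46
Node uu (S = 292.5): V_uu = 1/1.04·[0.1636·339.7500 + 0.8364·178.8750] = 197.3077
Node ud (S = 185.2): V_ud = 1/1.04·[0.1636·178.8750 + 0.8364·76.9875] = 90.0577
Node dd (S = 117.3): V_dd = 1/1.04·[0.1636·76.9875 + 0.8364·12.4587] = 22.1327
Node u (S = 195): V_u = 1/1.04·[0.1636·197.3077 + 0.8364·90.0577] = 103.4689
Node d (S = 123.5): V_d = 1/1.04·[0.1636·90.0577 + 0.8364·22.1327] = 31.9689
Node 0 (S = 130): V_0 = 1/1.04·[0.1636·103.4689 + 0.8364·31.9689] = 41.9894

$41.99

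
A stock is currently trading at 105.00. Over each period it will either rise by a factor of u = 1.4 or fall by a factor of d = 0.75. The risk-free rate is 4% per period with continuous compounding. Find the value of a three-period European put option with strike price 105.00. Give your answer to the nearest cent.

Risk-neutral probability p = (e^0.04 − 0.75)/(1.4 − 0.75) = 0.2908/0.6500 = 0.4474
Terminal stock prices: S_uuu = 288.1, S_uud = 154.3, S_udd = 82.69, S_ddd = 44.3
Terminal payoffs (K − S): max(-183.1, 0) = 0, max(-49.35, 0) = 0, max(22.31, 0) = 22.31, max(60.7, 0) = 60.7
Node uu (S = 205.8): V_uu = e^(−0.04)·[0.4474·0.0000 + 0.5526·0.0000] = 0.0000
Node ud (S = 110.2): V_ud = e^(−0.04)·[0.4474·0.0000 + 0.5526·22.3125] = 11.8464
Node dd (S = 59.06): V_dd = e^(−0.04)·[0.4474·22.3125 + 0.5526·60.7031] = 41.8204
Node u (S = 147): V_u = e^(−0.04)·[0.4474·0.0000 + 0.5526·11.8464] = 6.2896
Node d (S = 78.75): V_d = e^(−0.04)·[0.4474·11.8464 + 0.5526·41.8204] = 27.2960
Node 0 (S = 105): V_0 = e^(−0.04)·[0.4474·6.2896 + 0.5526·27.2960] = 17.1960

17.20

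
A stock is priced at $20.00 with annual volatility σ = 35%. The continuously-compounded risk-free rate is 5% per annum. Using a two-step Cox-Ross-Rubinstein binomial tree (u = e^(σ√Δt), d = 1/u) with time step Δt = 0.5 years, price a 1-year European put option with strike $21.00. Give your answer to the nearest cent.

$2.66

CRR parameters: u = e^(σ√Δt) = e^(0.35·√0.5) = 1.2808, d = 1/u = 0.7808
Per-period rate: rΔt = 0.05·0.5 = 0.025, so R = e^0.025 = 1.0253
Risk-neutral probability p = (e^0.025 − 0.7808)/(1.2808 − 0.7808) = 0.2446/0.5000 = 0.4891
Terminal stock prices: S_uu = 32.81, S_ud = 20, S_dd = 12.19
Terminal payoffs (K − S): max(-11.81, 0) = 0, max(1, 0) = 1, max(8.808, 0) = 8.808
Node u (S = 25.62): V_u = e^(−0.025)·[0.4891·0.0000 + 0.5109·1.0000] = 0.4983
Node d (S = 15.62): V_d = e^(−0.025)·[0.4891·1.0000 + 0.5109·8.8083] = 4.8663
Node 0 (S = 20): V_0 = e^(−0.025)·[0.4891·0.4983 + 0.5109·4.8663] = 2.6627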